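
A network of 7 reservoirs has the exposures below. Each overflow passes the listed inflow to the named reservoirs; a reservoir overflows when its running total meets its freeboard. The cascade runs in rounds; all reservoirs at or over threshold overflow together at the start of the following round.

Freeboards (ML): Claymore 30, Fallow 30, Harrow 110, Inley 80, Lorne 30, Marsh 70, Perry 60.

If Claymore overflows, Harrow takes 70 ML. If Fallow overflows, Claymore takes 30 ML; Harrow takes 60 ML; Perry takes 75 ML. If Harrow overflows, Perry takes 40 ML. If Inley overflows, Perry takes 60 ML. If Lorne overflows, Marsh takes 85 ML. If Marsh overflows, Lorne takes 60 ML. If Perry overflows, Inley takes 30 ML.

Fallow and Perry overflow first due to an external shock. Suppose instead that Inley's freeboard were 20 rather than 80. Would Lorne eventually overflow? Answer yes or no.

no

With Inley's freeboard at 20:
Round 1 — Fallow, Perry overflow (initial).
  Claymore: +30 → 30 ≥ 30
  Harrow: +60 → 60 < 110
  Inley: +30 → 30 ≥ 20
Round 2 — Claymore, Inley overflow.
  Harrow: +70 → 130 ≥ 110
Round 3 — Harrow overflows.
No further overflows.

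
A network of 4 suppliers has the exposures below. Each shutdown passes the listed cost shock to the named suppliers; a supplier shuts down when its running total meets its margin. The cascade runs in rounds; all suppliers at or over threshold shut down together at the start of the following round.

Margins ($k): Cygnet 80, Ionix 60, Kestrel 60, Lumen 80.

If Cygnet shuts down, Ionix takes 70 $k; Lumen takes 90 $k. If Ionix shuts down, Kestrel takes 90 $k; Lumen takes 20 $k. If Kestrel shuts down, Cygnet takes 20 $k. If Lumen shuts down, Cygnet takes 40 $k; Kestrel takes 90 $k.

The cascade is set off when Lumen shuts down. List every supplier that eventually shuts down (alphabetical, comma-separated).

Round 1 — Lumen shuts down (initial).
  Cygnet: +40 → 40 < 80
  Kestrel: +90 → 90 ≥ 60
Round 2 — Kestrel shuts down.
  Cygnet: +20 → 60 < 80
No further shutdowns.

Kestrel, Lumen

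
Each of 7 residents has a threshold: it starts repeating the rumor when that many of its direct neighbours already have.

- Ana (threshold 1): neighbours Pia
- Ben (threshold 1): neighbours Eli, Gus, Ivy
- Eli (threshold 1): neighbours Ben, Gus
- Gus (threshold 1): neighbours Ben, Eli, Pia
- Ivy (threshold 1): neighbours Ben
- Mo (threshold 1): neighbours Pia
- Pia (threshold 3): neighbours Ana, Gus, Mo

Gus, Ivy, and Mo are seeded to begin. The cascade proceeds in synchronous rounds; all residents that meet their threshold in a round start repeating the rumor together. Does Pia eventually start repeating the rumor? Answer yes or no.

no

Round 1 — Gus, Ivy, Mo start repeating the rumor (initial).
Round 2 — checking thresholds:
  Ben: 2 of 3 neighbours ≥ 1, starts repeating the rumor.
  Eli: 1 of 2 neighbours ≥ 1, starts repeating the rumor.
  Pia: 2 of 3 neighbours < 3, holds.
Round 3 — no new spreads; cascade stops.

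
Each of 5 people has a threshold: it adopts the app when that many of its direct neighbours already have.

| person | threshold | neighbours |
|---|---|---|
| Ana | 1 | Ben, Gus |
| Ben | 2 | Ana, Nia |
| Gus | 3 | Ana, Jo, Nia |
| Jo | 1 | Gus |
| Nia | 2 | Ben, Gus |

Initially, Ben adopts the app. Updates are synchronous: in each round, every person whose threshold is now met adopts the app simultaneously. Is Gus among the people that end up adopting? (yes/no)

no

Round 1 — Ben adopts the app (initial).
Round 2 — checking thresholds:
  Ana: 1 of 2 neighbours ≥ 1, adopts the app.
  Nia: 1 of 2 neighbours < 2, below threshold.
Round 3 — no new adoptions; cascade stops.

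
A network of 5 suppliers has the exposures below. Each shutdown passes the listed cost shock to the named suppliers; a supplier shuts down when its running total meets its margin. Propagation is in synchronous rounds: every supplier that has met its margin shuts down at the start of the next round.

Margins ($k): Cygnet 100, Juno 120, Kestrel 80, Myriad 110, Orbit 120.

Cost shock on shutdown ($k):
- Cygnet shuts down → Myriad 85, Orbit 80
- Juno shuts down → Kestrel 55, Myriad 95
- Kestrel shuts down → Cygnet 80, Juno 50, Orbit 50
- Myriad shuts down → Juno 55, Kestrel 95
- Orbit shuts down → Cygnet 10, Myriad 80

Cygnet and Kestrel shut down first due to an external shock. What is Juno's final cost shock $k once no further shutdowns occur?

Round 1 — Cygnet, Kestrel shut down (initial).
  Juno: +50 → 50 < 120
  Myriad: +85 → 85 < 110
  Orbit: +80+50 → 130 ≥ 120
Round 2 — Orbit shuts down.
  Myriad: +80 → 165 ≥ 110
Round 3 — Myriad shuts down.
  Juno: +55 → 105 < 120
No further shutdowns.

105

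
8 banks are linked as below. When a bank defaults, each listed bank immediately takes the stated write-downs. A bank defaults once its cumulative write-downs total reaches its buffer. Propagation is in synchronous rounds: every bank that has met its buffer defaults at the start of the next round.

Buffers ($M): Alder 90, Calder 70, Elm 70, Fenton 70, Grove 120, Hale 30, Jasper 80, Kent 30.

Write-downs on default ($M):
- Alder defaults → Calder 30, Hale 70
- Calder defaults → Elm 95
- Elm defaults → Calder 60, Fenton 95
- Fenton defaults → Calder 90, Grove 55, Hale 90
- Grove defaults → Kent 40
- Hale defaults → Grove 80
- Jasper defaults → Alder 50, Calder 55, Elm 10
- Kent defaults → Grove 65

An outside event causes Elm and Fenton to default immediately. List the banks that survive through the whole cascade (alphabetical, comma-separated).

Round 1 — Elm, Fenton default (initial).
  Calder: +60+90 → 150 ≥ 70
  Grove: +55 → 55 < 120
  Hale: +90 → 90 ≥ 30
Round 2 — Calder, Hale default.
  Grove: +80 → 135 ≥ 120
Round 3 — Grove defaults.
  Kent: +40 → 40 ≥ 30
Round 4 — Kent defaults.
No further defaults.

Alder, Jasper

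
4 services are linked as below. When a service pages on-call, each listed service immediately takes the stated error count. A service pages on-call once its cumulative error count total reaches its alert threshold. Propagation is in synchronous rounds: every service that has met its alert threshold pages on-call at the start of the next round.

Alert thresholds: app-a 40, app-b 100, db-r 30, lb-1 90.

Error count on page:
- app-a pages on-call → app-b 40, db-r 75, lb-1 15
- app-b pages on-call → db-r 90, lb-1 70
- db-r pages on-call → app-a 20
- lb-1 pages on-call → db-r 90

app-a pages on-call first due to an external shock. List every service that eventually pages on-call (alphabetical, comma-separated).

Round 1 — app-a pages on-call (initial).
  app-b: +40 → 40 < 100
  db-r: +75 → 75 ≥ 30
  lb-1: +15 → 15 < 90
Round 2 — db-r pages on-call.
No further pages.

app-a, db-r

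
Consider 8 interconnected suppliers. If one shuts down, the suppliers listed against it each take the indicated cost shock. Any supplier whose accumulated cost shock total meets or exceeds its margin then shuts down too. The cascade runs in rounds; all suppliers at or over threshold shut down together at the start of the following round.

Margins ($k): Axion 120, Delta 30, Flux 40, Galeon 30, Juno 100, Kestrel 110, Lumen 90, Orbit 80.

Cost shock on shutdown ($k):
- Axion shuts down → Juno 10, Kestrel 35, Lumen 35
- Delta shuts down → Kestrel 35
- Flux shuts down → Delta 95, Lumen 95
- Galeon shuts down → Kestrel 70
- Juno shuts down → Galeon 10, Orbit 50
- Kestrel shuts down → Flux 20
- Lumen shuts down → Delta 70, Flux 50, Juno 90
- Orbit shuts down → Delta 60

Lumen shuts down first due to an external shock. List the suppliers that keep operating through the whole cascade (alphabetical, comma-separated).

Round 1 — Lumen shuts down (initial).
  Delta: +70 → 70 ≥ 30
  Flux: +50 → 50 ≥ 40
  Juno: +90 → 90 < 100
Round 2 — Delta, Flux shut down.
  Kestrel: +35 → 35 < 110
No further shutdowns.

Axion, Galeon, Juno, Kestrel, Orbit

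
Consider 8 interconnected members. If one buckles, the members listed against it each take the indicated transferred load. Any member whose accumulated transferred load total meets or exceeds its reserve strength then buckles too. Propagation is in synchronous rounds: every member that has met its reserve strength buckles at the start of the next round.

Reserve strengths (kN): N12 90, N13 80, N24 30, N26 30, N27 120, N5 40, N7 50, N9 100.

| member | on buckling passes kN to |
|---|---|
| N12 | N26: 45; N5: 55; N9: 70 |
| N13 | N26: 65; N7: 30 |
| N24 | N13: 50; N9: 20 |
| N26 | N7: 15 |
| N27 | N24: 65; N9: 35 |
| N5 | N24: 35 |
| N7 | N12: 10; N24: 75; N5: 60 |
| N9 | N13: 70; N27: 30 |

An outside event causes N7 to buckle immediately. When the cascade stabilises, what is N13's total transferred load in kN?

50

Round 1 — N7 buckles (initial).
  N12: +10 → 10 < 90
  N24: +75 → 75 ≥ 30
  N5: +60 → 60 ≥ 40
Round 2 — N24, N5 buckle.
  N13: +50 → 50 < 80
  N9: +20 → 20 < 100
No further bucklings.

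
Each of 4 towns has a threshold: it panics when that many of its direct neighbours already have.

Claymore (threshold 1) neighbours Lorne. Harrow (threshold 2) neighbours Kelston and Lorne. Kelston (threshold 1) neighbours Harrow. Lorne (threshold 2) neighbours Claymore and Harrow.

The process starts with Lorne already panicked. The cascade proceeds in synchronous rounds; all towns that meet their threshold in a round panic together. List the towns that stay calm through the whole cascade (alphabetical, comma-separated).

Round 1 — Lorne panics (initial).
Round 2 — checking thresholds:
  Claymore: 1 of 1 neighbours ≥ 1, panics.
  Harrow: 1 of 2 neighbours < 2, below threshold.
Round 3 — no new panics; cascade stops.

Harrow, Kelston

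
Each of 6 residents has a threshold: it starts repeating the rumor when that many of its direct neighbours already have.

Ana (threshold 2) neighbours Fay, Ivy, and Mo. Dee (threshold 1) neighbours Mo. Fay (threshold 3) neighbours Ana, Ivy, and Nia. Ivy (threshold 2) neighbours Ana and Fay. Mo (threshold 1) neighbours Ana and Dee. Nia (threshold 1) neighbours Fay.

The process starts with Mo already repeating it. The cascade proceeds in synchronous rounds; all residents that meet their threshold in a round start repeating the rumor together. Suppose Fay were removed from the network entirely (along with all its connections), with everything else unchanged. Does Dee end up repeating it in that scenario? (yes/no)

With Fay removed:
Round 1 — Mo starts repeating the rumor (initial).
Round 2 — checking thresholds:
  Ana: 1 of 2 neighbours < 2, below threshold.
  Dee: 1 of 1 neighbours ≥ 1, starts repeating the rumor.
Round 3 — no new spreads; cascade stops.

yes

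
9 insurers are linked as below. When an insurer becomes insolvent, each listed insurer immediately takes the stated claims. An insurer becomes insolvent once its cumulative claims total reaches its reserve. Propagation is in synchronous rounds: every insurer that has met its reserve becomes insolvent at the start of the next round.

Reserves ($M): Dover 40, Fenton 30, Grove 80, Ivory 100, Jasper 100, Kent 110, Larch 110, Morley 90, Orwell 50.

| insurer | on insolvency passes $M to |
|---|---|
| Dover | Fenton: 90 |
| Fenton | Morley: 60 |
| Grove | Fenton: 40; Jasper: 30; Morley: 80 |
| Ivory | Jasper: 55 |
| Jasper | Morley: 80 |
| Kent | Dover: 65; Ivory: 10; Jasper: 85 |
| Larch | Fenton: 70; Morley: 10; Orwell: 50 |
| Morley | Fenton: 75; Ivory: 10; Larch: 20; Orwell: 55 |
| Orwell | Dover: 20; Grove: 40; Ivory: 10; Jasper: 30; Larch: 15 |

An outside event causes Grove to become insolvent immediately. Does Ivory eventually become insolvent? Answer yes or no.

Round 1 — Grove becomes insolvent (initial).
  Fenton: +40 → 40 ≥ 30
  Jasper: +30 → 30 < 100
  Morley: +80 → 80 < 90
Round 2 — Fenton becomes insolvent.
  Morley: +60 → 140 ≥ 90
Round 3 — Morley becomes insolvent.
  Ivory: +10 → 10 < 100
  Larch: +20 → 20 < 110
  Orwell: +55 → 55 ≥ 50
Round 4 — Orwell becomes insolvent.
  Dover: +20 → 20 < 40
  Ivory: +10 → 20 < 100
  Jasper: +30 → 60 < 100
  Larch: +15 → 35 < 110
No further insolvencies.

no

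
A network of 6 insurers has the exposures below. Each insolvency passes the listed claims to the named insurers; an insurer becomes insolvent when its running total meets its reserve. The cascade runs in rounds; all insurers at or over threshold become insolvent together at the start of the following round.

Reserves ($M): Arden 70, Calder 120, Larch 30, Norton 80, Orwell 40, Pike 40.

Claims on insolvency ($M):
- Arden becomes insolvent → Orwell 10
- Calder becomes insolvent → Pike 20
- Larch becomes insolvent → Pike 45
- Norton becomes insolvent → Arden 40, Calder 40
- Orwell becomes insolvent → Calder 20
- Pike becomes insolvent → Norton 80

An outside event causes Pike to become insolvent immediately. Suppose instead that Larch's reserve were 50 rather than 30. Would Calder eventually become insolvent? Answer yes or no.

With Larch's reserve at 50:
Round 1 — Pike becomes insolvent (initial).
  Norton: +80 → 80 ≥ 80
Round 2 — Norton becomes insolvent.
  Arden: +40 → 40 < 70
  Calder: +40 → 40 < 120
No further insolvencies.

no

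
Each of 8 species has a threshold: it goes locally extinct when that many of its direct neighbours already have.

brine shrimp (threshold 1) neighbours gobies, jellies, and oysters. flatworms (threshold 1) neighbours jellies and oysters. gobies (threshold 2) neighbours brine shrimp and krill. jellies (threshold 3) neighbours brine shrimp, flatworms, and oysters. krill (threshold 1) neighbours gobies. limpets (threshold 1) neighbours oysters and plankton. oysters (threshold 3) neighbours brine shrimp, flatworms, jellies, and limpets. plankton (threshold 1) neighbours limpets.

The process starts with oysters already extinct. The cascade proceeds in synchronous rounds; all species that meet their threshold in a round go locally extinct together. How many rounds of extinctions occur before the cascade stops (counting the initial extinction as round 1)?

3

Round 1 — oysters goes locally extinct (initial).
Round 2 — checking thresholds:
  brine shrimp: 1 of 3 neighbours ≥ 1, goes locally extinct.
  flatworms: 1 of 2 neighbours ≥ 1, goes locally extinct.
  jellies: 1 of 3 neighbours < 3, not yet.
  limpets: 1 of 2 neighbours ≥ 1, goes locally extinct.
Round 3 — checking thresholds:
  gobies: 1 of 2 neighbours < 2, not yet.
  jellies: 3 of 3 neighbours ≥ 3, goes locally extinct.
  plankton: 1 of 1 neighbours ≥ 1, goes locally extinct.
Round 4 — no new extinctions; cascade stops.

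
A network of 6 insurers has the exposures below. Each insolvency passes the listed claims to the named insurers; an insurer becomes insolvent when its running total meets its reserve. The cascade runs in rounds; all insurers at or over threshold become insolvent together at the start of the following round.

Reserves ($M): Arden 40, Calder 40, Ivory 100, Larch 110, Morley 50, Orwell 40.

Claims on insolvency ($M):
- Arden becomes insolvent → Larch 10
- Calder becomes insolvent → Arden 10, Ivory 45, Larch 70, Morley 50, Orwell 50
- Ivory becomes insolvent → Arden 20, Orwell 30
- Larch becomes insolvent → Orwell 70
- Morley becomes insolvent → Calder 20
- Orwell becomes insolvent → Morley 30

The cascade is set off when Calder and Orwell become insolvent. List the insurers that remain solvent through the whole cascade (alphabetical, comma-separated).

Arden, Ivory, Larch

Round 1 — Calder, Orwell become insolvent (initial).
  Arden: +10 → 10 < 40
  Ivory: +45 → 45 < 100
  Larch: +70 → 70 < 110
  Morley: +50+30 → 80 ≥ 50
Round 2 — Morley becomes insolvent.
No further insolvencies.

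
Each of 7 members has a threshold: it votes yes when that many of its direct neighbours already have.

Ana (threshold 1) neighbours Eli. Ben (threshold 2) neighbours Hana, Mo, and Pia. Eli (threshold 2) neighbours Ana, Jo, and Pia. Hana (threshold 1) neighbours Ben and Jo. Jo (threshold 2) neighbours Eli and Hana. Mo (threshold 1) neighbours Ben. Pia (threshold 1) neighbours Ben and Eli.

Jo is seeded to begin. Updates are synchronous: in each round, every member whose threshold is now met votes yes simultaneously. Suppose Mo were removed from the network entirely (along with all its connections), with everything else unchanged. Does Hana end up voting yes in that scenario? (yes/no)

With Mo removed:
Round 1 — Jo votes yes (initial).
Round 2 — checking thresholds:
  Eli: 1 of 3 neighbours < 2, holds.
  Hana: 1 of 2 neighbours ≥ 1, votes yes.
Round 3 — no new yes votes; cascade stops.

yes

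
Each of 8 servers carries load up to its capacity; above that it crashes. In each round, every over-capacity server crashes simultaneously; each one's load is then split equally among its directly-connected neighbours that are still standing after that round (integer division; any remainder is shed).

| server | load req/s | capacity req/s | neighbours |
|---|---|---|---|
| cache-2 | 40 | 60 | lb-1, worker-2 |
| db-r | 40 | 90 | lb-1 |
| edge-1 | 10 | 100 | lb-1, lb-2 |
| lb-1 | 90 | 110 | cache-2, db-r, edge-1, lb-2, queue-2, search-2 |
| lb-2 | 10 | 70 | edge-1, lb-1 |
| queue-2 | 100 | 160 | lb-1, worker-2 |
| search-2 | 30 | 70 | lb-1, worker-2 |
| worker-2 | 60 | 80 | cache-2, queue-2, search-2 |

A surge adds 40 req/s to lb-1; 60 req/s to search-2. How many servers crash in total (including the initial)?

5

Round 1 — lb-1 at 130 > 110; search-2 at 90 > 70. lb-1, search-2 crash.
  lb-1 sheds 130 req/s to cache-2, db-r, edge-1, lb-2, queue-2: 26 each.
    cache-2: 40+26 = 66 > 60
    db-r: 40+26 = 66 ≤ 90
    edge-1: 10+26 = 36 ≤ 100
    lb-2: 10+26 = 36 ≤ 70
    queue-2: 100+26 = 126 ≤ 160
  search-2 sheds 90 req/s to worker-2: 90 each.
    worker-2: 60+90 = 150 > 80
Round 2 — cache-2, worker-2 crash.
  cache-2 sheds 66 req/s: no online neighbours, lost.
  worker-2 sheds 150 req/s to queue-2: 150 each.
    queue-2: 126+150 = 276 > 160
Round 3 — queue-2 crashes.
  queue-2 sheds 276 req/s: no online neighbours, lost.
No further crashes.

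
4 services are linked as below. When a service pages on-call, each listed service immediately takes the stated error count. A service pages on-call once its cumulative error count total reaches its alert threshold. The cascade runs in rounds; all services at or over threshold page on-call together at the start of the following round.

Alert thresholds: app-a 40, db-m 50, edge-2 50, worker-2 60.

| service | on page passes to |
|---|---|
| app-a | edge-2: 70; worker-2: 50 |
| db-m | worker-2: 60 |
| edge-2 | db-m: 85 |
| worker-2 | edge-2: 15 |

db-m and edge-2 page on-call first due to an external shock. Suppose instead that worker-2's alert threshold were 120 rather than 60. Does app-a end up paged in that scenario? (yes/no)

With worker-2's alert threshold at 120:
Round 1 — db-m, edge-2 page on-call (initial).
  worker-2: +60 → 60 < 120
No further pages.

no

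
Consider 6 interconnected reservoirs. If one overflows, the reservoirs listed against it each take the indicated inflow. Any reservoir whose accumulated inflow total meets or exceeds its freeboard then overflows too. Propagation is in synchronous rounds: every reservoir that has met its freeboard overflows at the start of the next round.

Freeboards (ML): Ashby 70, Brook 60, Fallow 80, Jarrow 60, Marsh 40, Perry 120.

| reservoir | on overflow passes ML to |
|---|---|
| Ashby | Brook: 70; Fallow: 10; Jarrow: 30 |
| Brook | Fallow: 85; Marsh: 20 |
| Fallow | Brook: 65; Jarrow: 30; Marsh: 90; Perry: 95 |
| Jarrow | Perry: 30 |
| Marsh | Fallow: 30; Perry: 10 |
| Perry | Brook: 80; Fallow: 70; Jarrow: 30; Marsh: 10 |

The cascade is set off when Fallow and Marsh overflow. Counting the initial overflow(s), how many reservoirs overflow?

3

Round 1 — Fallow, Marsh overflow (initial).
  Brook: +65 → 65 ≥ 60
  Jarrow: +30 → 30 < 60
  Perry: +95+10 → 105 < 120
Round 2 — Brook overflows.
No further overflows.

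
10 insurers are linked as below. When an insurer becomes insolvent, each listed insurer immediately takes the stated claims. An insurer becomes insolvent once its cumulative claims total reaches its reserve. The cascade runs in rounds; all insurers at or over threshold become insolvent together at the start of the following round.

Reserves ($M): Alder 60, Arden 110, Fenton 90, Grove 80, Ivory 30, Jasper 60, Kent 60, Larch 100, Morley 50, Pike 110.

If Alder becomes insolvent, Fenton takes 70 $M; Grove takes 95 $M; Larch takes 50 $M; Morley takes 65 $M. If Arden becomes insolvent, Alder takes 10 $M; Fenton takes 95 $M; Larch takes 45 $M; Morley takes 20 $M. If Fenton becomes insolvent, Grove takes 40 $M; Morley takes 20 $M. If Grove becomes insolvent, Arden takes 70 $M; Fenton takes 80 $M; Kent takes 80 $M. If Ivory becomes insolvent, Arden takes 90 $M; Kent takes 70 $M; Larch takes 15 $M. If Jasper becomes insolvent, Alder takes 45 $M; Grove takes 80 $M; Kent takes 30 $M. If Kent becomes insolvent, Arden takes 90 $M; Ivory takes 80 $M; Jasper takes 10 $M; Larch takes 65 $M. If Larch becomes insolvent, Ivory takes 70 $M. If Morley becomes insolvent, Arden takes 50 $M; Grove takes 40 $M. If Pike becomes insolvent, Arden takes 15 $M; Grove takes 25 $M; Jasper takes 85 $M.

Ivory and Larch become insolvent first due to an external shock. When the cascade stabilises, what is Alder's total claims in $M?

10

Round 1 — Ivory, Larch become insolvent (initial).
  Arden: +90 → 90 < 110
  Kent: +70 → 70 ≥ 60
Round 2 — Kent becomes insolvent.
  Arden: +90 → 180 ≥ 110
  Jasper: +10 → 10 < 60
Round 3 — Arden becomes insolvent.
  Alder: +10 → 10 < 60
  Fenton: +95 → 95 ≥ 90
  Morley: +20 → 20 < 50
Round 4 — Fenton becomes insolvent.
  Grove: +40 → 40 < 80
  Morley: +20 → 40 < 50
No further insolvencies.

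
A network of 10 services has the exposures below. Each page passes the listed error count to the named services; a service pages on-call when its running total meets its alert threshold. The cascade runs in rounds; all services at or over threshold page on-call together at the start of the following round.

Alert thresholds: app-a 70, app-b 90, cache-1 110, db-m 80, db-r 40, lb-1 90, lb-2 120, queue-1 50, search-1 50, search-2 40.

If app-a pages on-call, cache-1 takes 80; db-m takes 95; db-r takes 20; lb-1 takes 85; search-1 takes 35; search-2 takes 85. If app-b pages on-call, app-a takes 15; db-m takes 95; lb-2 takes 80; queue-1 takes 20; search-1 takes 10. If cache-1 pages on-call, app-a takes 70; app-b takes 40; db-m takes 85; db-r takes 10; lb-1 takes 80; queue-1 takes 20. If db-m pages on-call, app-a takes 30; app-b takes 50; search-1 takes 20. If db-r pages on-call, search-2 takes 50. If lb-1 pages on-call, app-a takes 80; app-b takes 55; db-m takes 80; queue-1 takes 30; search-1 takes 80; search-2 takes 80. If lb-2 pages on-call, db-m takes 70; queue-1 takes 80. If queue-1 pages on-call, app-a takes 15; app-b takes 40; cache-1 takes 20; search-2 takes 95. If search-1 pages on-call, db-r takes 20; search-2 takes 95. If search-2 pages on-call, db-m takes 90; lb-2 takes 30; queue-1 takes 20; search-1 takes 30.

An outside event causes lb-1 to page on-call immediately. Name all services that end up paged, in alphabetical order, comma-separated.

Round 1 — lb-1 pages on-call (initial).
  app-a: +80 → 80 ≥ 70
  app-b: +55 → 55 < 90
  db-m: +80 → 80 ≥ 80
  queue-1: +30 → 30 < 50
  search-1: +80 → 80 ≥ 50
  search-2: +80 → 80 ≥ 40
Round 2 — app-a, db-m, search-1, search-2 page on-call.
  app-b: +50 → 105 ≥ 90
  cache-1: +80 → 80 < 110
  db-r: +20+20 → 40 ≥ 40
  lb-2: +30 → 30 < 120
  queue-1: +20 → 50 ≥ 50
Round 3 — app-b, db-r, queue-1 page on-call.
  cache-1: +20 → 100 < 110
  lb-2: +80 → 110 < 120
No further pages.

app-a, app-b, db-m, db-r, lb-1, queue-1, search-1, search-2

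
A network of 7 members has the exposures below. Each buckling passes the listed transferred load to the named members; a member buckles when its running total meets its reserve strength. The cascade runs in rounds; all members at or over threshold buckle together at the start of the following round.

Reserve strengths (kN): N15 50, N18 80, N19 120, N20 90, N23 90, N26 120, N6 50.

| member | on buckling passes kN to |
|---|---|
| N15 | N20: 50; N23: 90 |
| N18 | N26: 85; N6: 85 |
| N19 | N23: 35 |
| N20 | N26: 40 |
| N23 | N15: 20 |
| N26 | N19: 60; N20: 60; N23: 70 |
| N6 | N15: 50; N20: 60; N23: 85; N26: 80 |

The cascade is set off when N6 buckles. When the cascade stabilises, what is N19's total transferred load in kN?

Round 1 — N6 buckles (initial).
  N15: +50 → 50 ≥ 50
  N20: +60 → 60 < 90
  N23: +85 → 85 < 90
  N26: +80 → 80 < 120
Round 2 — N15 buckles.
  N20: +50 → 110 ≥ 90
  N23: +90 → 175 ≥ 90
Round 3 — N20, N23 buckle.
  N26: +40 → 120 ≥ 120
Round 4 — N26 buckles.
  N19: +60 → 60 < 120
No further bucklings.

60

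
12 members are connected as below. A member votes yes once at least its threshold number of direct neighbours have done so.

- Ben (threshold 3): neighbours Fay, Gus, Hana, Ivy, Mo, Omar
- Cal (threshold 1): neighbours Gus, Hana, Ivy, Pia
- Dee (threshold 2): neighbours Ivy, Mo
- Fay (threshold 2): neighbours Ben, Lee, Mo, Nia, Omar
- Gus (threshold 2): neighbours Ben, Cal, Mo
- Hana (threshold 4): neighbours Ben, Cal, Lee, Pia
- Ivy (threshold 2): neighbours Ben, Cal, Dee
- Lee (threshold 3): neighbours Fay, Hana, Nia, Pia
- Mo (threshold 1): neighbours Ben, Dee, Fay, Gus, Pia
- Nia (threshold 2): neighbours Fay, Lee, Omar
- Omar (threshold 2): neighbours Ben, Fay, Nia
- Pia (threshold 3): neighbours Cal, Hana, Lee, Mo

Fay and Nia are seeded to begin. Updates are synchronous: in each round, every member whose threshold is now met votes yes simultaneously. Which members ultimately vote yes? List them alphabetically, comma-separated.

Round 1 — Fay, Nia vote yes (initial).
Round 2 — checking thresholds:
  Ben: 1 of 6 neighbours < 3, holds.
  Lee: 2 of 4 neighbours < 3, holds.
  Mo: 1 of 5 neighbours ≥ 1, votes yes.
  Omar: 2 of 3 neighbours ≥ 2, votes yes.
Round 3 — checking thresholds:
  Ben: 3 of 6 neighbours ≥ 3, votes yes.
  Dee: 1 of 2 neighbours < 2, holds.
  Gus: 1 of 3 neighbours < 2, holds.
  Lee: 2 of 4 neighbours < 3, holds.
  Pia: 1 of 4 neighbours < 3, holds.
Round 4 — checking thresholds:
  Dee: 1 of 2 neighbours < 2, holds.
  Gus: 2 of 3 neighbours ≥ 2, votes yes.
  Hana: 1 of 4 neighbours < 4, holds.
  Ivy: 1 of 3 neighbours < 2, holds.
  Lee: 2 of 4 neighbours < 3, holds.
  Pia: 1 of 4 neighbours < 3, holds.
Round 5 — checking thresholds:
  Cal: 1 of 4 neighbours ≥ 1, votes yes.
  Dee: 1 of 2 neighbours < 2, holds.
  Hana: 1 of 4 neighbours < 4, holds.
  Ivy: 1 of 3 neighbours < 2, holds.
  Lee: 2 of 4 neighbours < 3, holds.
  Pia: 1 of 4 neighbours < 3, holds.
Round 6 — checking thresholds:
  Dee: 1 of 2 neighbours < 2, holds.
  Hana: 2 of 4 neighbours < 4, holds.
  Ivy: 2 of 3 neighbours ≥ 2, votes yes.
  Lee: 2 of 4 neighbours < 3, holds.
  Pia: 2 of 4 neighbours < 3, holds.
Round 7 — checking thresholds:
  Dee: 2 of 2 neighbours ≥ 2, votes yes.
  Hana: 2 of 4 neighbours < 4, holds.
  Lee: 2 of 4 neighbours < 3, holds.
  Pia: 2 of 4 neighbours < 3, holds.
Round 8 — no new yes votes; cascade stops.

Ben, Cal, Dee, Fay, Gus, Ivy, Mo, Nia, Omar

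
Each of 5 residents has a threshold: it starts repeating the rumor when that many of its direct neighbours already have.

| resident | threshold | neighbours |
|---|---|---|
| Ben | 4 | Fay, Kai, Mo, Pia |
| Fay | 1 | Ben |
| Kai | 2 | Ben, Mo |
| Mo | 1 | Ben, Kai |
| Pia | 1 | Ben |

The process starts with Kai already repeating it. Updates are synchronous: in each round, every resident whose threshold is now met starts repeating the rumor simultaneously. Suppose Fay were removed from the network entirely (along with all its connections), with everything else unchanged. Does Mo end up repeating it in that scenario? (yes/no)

yes

With Fay removed:
Round 1 — Kai starts repeating the rumor (initial).
Round 2 — checking thresholds:
  Ben: 1 of 3 neighbours < 4, holds.
  Mo: 1 of 2 neighbours ≥ 1, starts repeating the rumor.
Round 3 — no new spreads; cascade stops.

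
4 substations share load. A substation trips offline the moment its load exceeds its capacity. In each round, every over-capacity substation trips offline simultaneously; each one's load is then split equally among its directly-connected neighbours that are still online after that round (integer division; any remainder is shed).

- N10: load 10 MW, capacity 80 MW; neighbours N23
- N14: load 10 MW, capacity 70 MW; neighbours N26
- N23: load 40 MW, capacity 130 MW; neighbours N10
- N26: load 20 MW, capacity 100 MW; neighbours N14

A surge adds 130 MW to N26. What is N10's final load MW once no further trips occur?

Round 1 — N26 at 150 > 100. N26 trips offline.
  N26 sheds 150 MW to N14: 150 each.
    N14: 10+150 = 160 > 70
Round 2 — N14 trips offline.
  N14 sheds 160 MW: no online neighbours, lost.
No further trips.

10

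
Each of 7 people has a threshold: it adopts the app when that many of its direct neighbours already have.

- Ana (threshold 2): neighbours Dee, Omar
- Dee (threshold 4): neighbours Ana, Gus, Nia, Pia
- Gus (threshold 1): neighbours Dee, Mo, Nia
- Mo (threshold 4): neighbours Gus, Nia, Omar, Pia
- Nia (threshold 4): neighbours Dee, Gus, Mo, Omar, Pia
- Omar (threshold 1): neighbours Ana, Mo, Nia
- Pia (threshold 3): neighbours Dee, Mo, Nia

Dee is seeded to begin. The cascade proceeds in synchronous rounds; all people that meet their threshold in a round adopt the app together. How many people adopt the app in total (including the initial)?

2

Round 1 — Dee adopts the app (initial).
Round 2 — checking thresholds:
  Ana: 1 of 2 neighbours < 2, not yet.
  Gus: 1 of 3 neighbours ≥ 1, adopts the app.
  Nia: 1 of 5 neighbours < 4, not yet.
  Pia: 1 of 3 neighbours < 3, not yet.
Round 3 — no new adoptions; cascade stops.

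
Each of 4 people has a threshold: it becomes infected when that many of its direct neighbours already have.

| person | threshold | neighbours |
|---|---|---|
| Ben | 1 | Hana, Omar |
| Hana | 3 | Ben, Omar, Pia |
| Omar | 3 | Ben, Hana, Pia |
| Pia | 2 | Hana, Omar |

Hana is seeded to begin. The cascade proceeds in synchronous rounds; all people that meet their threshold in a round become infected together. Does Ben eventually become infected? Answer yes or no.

yes

Round 1 — Hana becomes infected (initial).
Round 2 — checking thresholds:
  Ben: 1 of 2 neighbours ≥ 1, becomes infected.
  Omar: 1 of 3 neighbours < 3, not yet.
  Pia: 1 of 2 neighbours < 2, not yet.
Round 3 — no new infections; cascade stops.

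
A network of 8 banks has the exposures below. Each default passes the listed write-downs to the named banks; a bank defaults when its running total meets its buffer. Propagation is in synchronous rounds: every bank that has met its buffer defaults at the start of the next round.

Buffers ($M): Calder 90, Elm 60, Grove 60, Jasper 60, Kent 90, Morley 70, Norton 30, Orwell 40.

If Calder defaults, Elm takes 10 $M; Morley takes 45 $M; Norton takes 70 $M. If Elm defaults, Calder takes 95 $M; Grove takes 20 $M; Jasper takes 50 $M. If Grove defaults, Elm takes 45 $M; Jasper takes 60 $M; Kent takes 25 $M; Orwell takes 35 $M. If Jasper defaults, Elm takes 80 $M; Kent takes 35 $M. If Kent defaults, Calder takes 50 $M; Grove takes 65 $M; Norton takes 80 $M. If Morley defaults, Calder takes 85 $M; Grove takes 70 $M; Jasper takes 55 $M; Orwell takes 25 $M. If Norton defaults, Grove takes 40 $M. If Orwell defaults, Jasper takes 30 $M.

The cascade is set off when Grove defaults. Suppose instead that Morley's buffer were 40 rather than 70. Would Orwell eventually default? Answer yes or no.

yes

With Morley's buffer at 40:
Round 1 — Grove defaults (initial).
  Elm: +45 → 45 < 60
  Jasper: +60 → 60 ≥ 60
  Kent: +25 → 25 < 90
  Orwell: +35 → 35 < 40
Round 2 — Jasper defaults.
  Elm: +80 → 125 ≥ 60
  Kent: +35 → 60 < 90
Round 3 — Elm defaults.
  Calder: +95 → 95 ≥ 90
Round 4 — Calder defaults.
  Morley: +45 → 45 ≥ 40
  Norton: +70 → 70 ≥ 30
Round 5 — Morley, Norton default.
  Orwell: +25 → 60 ≥ 40
Round 6 — Orwell defaults.
No further defaults.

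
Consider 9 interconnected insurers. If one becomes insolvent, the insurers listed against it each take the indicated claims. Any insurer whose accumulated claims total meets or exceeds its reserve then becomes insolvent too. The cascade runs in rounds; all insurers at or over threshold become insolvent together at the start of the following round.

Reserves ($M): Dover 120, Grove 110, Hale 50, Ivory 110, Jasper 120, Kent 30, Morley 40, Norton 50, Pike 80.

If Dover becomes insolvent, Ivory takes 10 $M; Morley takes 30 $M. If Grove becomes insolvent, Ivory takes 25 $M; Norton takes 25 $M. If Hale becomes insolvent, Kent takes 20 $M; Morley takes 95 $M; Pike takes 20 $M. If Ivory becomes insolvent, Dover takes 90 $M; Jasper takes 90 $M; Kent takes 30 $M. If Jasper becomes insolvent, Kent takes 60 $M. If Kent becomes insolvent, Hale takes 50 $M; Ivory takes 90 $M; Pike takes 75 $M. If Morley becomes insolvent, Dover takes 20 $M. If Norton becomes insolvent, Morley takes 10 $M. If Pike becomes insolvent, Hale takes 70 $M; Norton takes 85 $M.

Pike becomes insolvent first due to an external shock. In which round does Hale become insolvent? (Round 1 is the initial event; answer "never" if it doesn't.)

2

Round 1 — Pike becomes insolvent (initial).
  Hale: +70 → 70 ≥ 50
  Norton: +85 → 85 ≥ 50
Round 2 — Hale, Norton become insolvent.
  Kent: +20 → 20 < 30
  Morley: +95+10 → 105 ≥ 40
Round 3 — Morley becomes insolvent.
  Dover: +20 → 20 < 120
No further insolvencies.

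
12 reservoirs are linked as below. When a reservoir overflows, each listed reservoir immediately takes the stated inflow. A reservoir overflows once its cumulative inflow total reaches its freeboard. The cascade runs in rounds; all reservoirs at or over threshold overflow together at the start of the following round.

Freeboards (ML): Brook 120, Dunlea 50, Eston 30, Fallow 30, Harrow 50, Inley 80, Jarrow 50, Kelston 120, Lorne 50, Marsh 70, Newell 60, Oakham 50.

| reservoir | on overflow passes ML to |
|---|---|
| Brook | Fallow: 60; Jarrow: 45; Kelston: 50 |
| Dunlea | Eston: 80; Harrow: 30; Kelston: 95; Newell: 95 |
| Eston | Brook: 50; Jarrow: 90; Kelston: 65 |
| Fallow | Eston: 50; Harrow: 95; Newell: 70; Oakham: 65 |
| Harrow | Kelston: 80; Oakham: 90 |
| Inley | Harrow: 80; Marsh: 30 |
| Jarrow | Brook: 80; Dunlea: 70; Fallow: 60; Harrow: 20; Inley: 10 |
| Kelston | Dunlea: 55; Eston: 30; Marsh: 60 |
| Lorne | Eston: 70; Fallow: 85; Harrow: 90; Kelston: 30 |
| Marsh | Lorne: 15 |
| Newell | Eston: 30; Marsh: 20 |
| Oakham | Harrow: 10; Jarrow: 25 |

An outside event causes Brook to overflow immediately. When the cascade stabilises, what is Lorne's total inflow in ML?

15

Round 1 — Brook overflows (initial).
  Fallow: +60 → 60 ≥ 30
  Jarrow: +45 → 45 < 50
  Kelston: +50 → 50 < 120
Round 2 — Fallow overflows.
  Eston: +50 → 50 ≥ 30
  Harrow: +95 → 95 ≥ 50
  Newell: +70 → 70 ≥ 60
  Oakham: +65 → 65 ≥ 50
Round 3 — Eston, Harrow, Newell, Oakham overflow.
  Jarrow: +90+25 → 160 ≥ 50
  Kelston: +65+80 → 195 ≥ 120
  Marsh: +20 → 20 < 70
Round 4 — Jarrow, Kelston overflow.
  Dunlea: +70+55 → 125 ≥ 50
  Inley: +10 → 10 < 80
  Marsh: +60 → 80 ≥ 70
Round 5 — Dunlea, Marsh overflow.
  Lorne: +15 → 15 < 50
No further overflows.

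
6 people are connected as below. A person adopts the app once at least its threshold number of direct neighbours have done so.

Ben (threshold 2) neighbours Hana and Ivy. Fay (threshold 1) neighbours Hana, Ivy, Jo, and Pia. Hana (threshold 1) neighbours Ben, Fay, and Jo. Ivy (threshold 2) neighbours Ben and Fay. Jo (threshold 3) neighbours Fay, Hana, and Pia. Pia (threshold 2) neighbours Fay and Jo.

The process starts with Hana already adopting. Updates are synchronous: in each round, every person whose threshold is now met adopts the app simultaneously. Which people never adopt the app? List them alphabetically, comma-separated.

Ben, Ivy, Jo, Pia

Round 1 — Hana adopts the app (initial).
Round 2 — checking thresholds:
  Ben: 1 of 2 neighbours < 2, below threshold.
  Fay: 1 of 4 neighbours ≥ 1, adopts the app.
  Jo: 1 of 3 neighbours < 3, below threshold.
Round 3 — no new adoptions; cascade stops.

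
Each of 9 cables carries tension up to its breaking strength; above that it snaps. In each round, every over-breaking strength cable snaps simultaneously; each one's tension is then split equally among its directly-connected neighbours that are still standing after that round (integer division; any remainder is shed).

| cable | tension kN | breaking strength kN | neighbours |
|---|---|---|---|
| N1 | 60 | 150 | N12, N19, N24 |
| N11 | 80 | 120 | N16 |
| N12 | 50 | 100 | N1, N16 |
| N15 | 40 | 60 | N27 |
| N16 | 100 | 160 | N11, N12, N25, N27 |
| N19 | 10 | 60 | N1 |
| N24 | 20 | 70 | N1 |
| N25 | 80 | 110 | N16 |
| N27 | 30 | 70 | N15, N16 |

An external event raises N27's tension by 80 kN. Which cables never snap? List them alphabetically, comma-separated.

Round 1 — N27 at 110 > 70. N27 snaps.
  N27 sheds 110 kN to N15, N16: 55 each.
    N15: 40+55 = 95 > 60
    N16: 100+55 = 155 ≤ 160
Round 2 — N15 snaps.
  N15 sheds 95 kN: no online neighbours, lost.
No further breaks.

N1, N11, N12, N16, N19, N24, N25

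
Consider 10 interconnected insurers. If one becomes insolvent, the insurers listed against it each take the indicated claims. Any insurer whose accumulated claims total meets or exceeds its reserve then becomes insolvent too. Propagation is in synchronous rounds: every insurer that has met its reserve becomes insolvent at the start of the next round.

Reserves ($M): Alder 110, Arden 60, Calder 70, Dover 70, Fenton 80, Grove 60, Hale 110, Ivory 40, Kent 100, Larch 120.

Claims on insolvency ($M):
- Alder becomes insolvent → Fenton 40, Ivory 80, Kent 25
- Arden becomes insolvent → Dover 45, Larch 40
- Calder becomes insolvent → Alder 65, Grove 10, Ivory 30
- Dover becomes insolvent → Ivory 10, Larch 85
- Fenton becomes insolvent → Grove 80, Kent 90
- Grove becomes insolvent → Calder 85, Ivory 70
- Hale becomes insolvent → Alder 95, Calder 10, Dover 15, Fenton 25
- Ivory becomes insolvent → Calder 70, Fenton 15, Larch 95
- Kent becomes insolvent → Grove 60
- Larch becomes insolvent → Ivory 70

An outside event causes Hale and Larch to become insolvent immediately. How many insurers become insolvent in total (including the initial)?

Round 1 — Hale, Larch become insolvent (initial).
  Alder: +95 → 95 < 110
  Calder: +10 → 10 < 70
  Dover: +15 → 15 < 70
  Fenton: +25 → 25 < 80
  Ivory: +70 → 70 ≥ 40
Round 2 — Ivory becomes insolvent.
  Calder: +70 → 80 ≥ 70
  Fenton: +15 → 40 < 80
Round 3 — Calder becomes insolvent.
  Alder: +65 → 160 ≥ 110
  Grove: +10 → 10 < 60
Round 4 — Alder becomes insolvent.
  Fenton: +40 → 80 ≥ 80
  Kent: +25 → 25 < 100
Round 5 — Fenton becomes insolvent.
  Grove: +80 → 90 ≥ 60
  Kent: +90 → 115 ≥ 100
Round 6 — Grove, Kent become insolvent.
No further insolvencies.

8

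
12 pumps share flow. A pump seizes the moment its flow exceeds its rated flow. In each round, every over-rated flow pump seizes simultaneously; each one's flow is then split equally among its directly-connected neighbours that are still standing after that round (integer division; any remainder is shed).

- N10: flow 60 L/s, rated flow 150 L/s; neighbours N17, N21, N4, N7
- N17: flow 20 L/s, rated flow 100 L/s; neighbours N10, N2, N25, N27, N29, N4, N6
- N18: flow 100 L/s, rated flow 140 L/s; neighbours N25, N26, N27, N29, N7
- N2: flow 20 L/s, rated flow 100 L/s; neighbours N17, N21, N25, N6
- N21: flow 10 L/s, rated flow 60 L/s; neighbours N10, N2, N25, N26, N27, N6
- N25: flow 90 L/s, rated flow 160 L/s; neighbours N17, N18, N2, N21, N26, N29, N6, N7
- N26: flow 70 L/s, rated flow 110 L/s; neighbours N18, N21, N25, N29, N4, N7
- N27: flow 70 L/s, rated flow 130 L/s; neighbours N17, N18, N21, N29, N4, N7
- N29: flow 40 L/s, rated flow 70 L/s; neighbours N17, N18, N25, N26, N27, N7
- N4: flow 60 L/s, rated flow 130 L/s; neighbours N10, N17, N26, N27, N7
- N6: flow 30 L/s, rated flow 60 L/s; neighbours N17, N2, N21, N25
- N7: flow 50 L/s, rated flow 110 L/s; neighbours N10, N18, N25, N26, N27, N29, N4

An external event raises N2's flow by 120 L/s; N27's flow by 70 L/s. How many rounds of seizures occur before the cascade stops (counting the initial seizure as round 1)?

Round 1 — N2 at 140 > 100; N27 at 140 > 130. N2, N27 seize.
  N2 sheds 140 L/s to N17, N21, N25, N6: 35 each.
    N17: 20+35 = 55 ≤ 100
    N21: 10+35 = 45 ≤ 60
    N25: 90+35 = 125 ≤ 160
    N6: 30+35 = 65 > 60
  N27 sheds 140 L/s to N17, N18, N21, N29, N4, N7: 23 each (2 lost).
    N17: 55+23 = 78 ≤ 100
    N18: 100+23 = 123 ≤ 140
    N21: 45+23 = 68 > 60
    N29: 40+23 = 63 ≤ 70
    N4: 60+23 = 83 ≤ 130
    N7: 50+23 = 73 ≤ 110
Round 2 — N21, N6 seize.
  N21 sheds 68 L/s to N10, N25, N26: 22 each (2 lost).
    N10: 60+22 = 82 ≤ 150
    N25: 125+22 = 147 ≤ 160
    N26: 70+22 = 92 ≤ 110
  N6 sheds 65 L/s to N17, N25: 32 each (1 lost).
    N17: 78+32 = 110 > 100
    N25: 147+32 = 179 > 160
Round 3 — N17, N25 seize.
  N17 sheds 110 L/s to N10, N29, N4: 36 each (2 lost).
    N10: 82+36 = 118 ≤ 150
    N29: 63+36 = 99 > 70
    N4: 83+36 = 119 ≤ 130
  N25 sheds 179 L/s to N18, N26, N29, N7: 44 each (3 lost).
    N18: 123+44 = 167 > 140
    N26: 92+44 = 136 > 110
    N29: 99+44 = 143 > 70
    N7: 73+44 = 117 > 110
Round 4 — N18, N26, N29, N7 seize.
  N18 sheds 167 L/s: no online neighbours, lost.
  N26 sheds 136 L/s to N4: 136 each.
    N4: 119+136 = 255 > 130
  N29 sheds 143 L/s: no online neighbours, lost.
  N7 sheds 117 L/s to N10, N4: 58 each (1 lost).
    N10: 118+58 = 176 > 150
    N4: 255+58 = 313 > 130
Round 5 — N10, N4 seize.
  N10 sheds 176 L/s: no online neighbours, lost.
  N4 sheds 313 L/s: no online neighbours, lost.
No further seizures.

5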